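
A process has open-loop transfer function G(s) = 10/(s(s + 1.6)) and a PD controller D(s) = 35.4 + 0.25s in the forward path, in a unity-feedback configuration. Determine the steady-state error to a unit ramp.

The loop has one pole at the origin (type 1). Velocity error constant K_v = lim_{s→0} s·D(s)G(s) = 35.4·10/1.6 = 221.2.
Steady-state error to a unit ramp: e_ss = 1/K_v = 0.00452.

0.00452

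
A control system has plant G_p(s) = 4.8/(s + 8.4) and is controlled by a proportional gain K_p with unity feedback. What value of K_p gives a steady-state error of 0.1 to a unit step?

Steady-state error for a unit step on this type-0 loop is 1/(1 + K_p·G_p(0)).
G_p(0) = 0.5714. Require 1/(1 + K_p·0.5714) = 0.1, so 1 + 0.5714·K_p = 10.
K_p = (10 − 1)/0.5714 = 15.8.

K_p = 15.8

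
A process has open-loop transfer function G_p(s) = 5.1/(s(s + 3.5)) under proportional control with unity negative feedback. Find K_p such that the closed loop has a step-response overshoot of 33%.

K_p = 5.42

From %OS = 100·exp(−πζ/√(1−ζ²)) = 33%, ζ = −ln(0.33)/√(π²+ln²(0.33)) = 0.3328.
Characteristic equation s² + 3.5s + 5.1K_p = 0 gives ζ = 3.5/(2√(5.1K_p)).
Setting ζ = 0.3328: √(5.1K_p) = 3.5/(2·0.3328) = 5.259, so K_p = 27.65/5.1 = 5.42.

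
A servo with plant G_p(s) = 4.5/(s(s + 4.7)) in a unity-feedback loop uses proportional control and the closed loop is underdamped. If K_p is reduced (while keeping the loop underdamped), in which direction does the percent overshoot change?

decrease

ζ = 4.7/(2√(4.5K_p)) rises as K_p falls; higher damping means less overshoot.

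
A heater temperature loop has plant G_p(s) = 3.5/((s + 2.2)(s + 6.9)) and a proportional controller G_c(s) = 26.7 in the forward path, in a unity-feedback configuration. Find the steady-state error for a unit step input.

The loop is type 0. Static position error constant K_pos = G_c(0)·G_p(0) = 26.7·0.2306 = 6.156.
Steady-state error to a unit step: e_ss = 1/(1+K_pos) = 1/7.156 = 0.14.

0.14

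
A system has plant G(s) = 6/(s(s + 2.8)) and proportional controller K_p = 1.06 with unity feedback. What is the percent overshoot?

12.3%

Closed-loop characteristic equation: s² + 2.8s + 6.36 = 0, so ω_n = 2.522 rad/s and ζ = 2.8/(2·2.522) = 0.5551.
%OS = 100·exp(−πζ/√(1−ζ²)) = 100·exp(−π·0.5551/√0.6918) = 12.3%.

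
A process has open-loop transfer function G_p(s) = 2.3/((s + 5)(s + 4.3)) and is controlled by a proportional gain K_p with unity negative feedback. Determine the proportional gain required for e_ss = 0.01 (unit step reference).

K_p = 925

The loop is type 0, so e_ss(step) = 1/(1 + K_pos) with K_pos = K_p·G_p(0).
G_p(0) = 0.107. Require 1/(1 + K_p·0.107) = 0.01, so 1 + 0.107·K_p = 100.
K_p = (100 − 1)/0.107 = 925.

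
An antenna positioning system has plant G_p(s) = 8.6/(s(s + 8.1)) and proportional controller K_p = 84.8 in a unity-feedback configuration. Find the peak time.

From 1 + K_pG_p(s) = 0: s² + 8.1s + 729.3 = 0 ⇒ ω_n = 27.01, ζ = 0.15.
Damped frequency ω_d = ω_n√(1−ζ²) = 26.7 rad/s, so peak time T_p = π/ω_d = 0.118 s.

T_p = 0.118 s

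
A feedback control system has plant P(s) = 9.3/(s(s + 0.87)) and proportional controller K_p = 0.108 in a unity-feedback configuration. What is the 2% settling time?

From 1 + K_pP(s) = 0: s² + 0.87s + 1.004 = 0 ⇒ ω_n = 1.002, ζ = 0.434.
2% settling time T_s ≈ 4/(ζω_n) = 4/0.435 = 9.2 s.

T_s ≈ 9.2 s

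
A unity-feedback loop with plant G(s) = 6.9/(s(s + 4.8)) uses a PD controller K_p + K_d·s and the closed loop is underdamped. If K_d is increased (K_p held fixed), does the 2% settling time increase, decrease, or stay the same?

decrease

Characteristic equation s² + (4.8 + 6.9K_d)s + 6.9K_p = 0: raising K_d increases ζω_n = (4.8+6.9K_d)/2 while the loop stays underdamped, so T_s ≈ 4/(ζω_n) decreases.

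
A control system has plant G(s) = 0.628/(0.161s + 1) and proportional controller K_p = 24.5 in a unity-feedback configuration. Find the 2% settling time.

Closed loop: T(s) = K_p·G/(1+K_p·G) = 15.39/(0.161s + 1 + 15.39), with pole at s = −(1 + 15.39)/0.161 = −101.8.
τ = 1/101.8 = 0.009825 s, so 2% settling time ≈ 4τ = 0.0393 s.

T_s ≈ 0.0393 s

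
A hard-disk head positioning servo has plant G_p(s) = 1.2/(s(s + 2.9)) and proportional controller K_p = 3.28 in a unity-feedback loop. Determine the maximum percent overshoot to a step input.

From 1 + K_pG_p(s) = 0: s² + 2.9s + 3.936 = 0 ⇒ ω_n = 1.984, ζ = 0.7309.
%OS = 100·exp(−πζ/√(1−ζ²)) = 100·exp(−π·0.7309/√0.4658) = 3.46%.

3.46%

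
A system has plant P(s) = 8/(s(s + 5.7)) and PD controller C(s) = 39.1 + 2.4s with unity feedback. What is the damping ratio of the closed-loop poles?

ζ = 0.704

Forward path: (39.1 + 2.4s)·8/(s(s+5.7)). The closed-loop characteristic equation is s² + (5.7 + 8·2.4)s + 8·39.1 = 0.
That is s² + 24.9s + 312.8 = 0, so ω_n = 17.69 rad/s and ζ = 24.9/(2·17.69) = 0.7039.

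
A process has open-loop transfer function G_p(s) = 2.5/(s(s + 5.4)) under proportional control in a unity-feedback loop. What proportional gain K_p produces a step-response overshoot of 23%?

K_p = 16.2

From %OS = 100·exp(−πζ/√(1−ζ²)) = 23%, ζ = −ln(0.23)/√(π²+ln²(0.23)) = 0.4237.
Characteristic equation s² + 5.4s + 2.5K_p = 0 gives ζ = 5.4/(2√(2.5K_p)).
Setting ζ = 0.4237: √(2.5K_p) = 5.4/(2·0.4237) = 6.372, so K_p = 40.6/2.5 = 16.2.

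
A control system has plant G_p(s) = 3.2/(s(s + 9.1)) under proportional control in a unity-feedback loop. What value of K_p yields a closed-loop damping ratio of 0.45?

Closed-loop characteristic equation: s² + 9.1s + K_p·3.2 = 0.
So ω_n = √(3.2K_p) and 2ζω_n = 9.1, giving ζ = 9.1/(2√(3.2K_p)).
Setting ζ = 0.45: √(3.2K_p) = 9.1/(2·0.45) = 10.11, so K_p = 102.2/3.2 = 31.9.

K_p = 31.9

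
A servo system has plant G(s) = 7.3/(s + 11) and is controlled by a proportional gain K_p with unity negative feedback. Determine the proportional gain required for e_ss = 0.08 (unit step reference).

For a type-0 loop with proportional control, e_ss = 1/(1 + K_p·G(0)).
G(0) = 0.6636. Require 1/(1 + K_p·0.6636) = 0.08, so 1 + 0.6636·K_p = 12.5.
K_p = (12.5 − 1)/0.6636 = 17.3.

K_p = 17.3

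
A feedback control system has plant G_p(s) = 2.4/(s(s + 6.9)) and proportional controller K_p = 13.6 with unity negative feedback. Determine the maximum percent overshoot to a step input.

9.25%

The closed-loop denominator s² + 6.9s + 32.64 gives ω_n = √32.64 = 5.713 and ζ = 6.9/(2ω_n) = 0.6039.
%OS = 100·exp(−πζ/√(1−ζ²)) = 100·exp(−π·0.6039/√0.6353) = 9.25%.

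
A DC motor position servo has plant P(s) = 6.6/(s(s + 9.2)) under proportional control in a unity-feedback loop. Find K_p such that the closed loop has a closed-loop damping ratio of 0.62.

K_p = 8.34

Closed-loop characteristic equation: s² + 9.2s + K_p·6.6 = 0.
So ω_n = √(6.6K_p) and 2ζω_n = 9.2, giving ζ = 9.2/(2√(6.6K_p)).
Setting ζ = 0.62: √(6.6K_p) = 9.2/(2·0.62) = 7.419, so K_p = 55.05/6.6 = 8.34.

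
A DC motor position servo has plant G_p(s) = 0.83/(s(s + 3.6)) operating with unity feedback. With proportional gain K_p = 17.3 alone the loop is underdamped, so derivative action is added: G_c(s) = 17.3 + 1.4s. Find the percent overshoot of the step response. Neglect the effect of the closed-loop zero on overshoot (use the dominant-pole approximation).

Forward path: (17.3 + 1.4s)·0.83/(s(s+3.6)). The closed-loop characteristic equation is s² + (3.6 + 0.83·1.4)s + 0.83·17.3 = 0.
That is s² + 4.762s + 14.36 = 0, so ω_n = 3.789 rad/s and ζ = 4.762/(2·3.789) = 0.6283.
%OS = 100·exp(−πζ/√(1−ζ²)) = 7.91%.

7.91%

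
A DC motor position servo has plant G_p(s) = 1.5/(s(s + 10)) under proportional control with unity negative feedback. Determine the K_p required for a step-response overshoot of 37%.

K_p = 183

From %OS = 100·exp(−πζ/√(1−ζ²)) = 37%, ζ = −ln(0.37)/√(π²+ln²(0.37)) = 0.3017.
Characteristic equation s² + 10s + 1.5K_p = 0 gives ζ = 10/(2√(1.5K_p)).
Setting ζ = 0.3017: √(1.5K_p) = 10/(2·0.3017) = 16.57, so K_p = 274.6/1.5 = 183.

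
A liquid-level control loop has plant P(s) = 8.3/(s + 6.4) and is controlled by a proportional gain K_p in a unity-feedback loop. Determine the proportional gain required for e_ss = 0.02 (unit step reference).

The loop is type 0, so e_ss(step) = 1/(1 + K_pos) with K_pos = K_p·P(0).
P(0) = 1.297. Require 1/(1 + K_p·1.297) = 0.02, so 1 + 1.297·K_p = 50.
K_p = (50 − 1)/1.297 = 37.8.

K_p = 37.8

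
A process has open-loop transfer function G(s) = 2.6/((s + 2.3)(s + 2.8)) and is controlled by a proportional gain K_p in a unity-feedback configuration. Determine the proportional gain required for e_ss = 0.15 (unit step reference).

K_p = 14

Steady-state error for a unit step on this type-0 loop is 1/(1 + K_p·G(0)).
G(0) = 0.4037. Require 1/(1 + K_p·0.4037) = 0.15, so 1 + 0.4037·K_p = 6.667.
K_p = (6.667 − 1)/0.4037 = 14.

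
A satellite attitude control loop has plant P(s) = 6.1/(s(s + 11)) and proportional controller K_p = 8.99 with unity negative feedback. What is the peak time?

The closed-loop denominator s² + 11s + 54.84 gives ω_n = √54.84 = 7.405 and ζ = 11/(2ω_n) = 0.7427.
Damped frequency ω_d = ω_n√(1−ζ²) = 4.959 rad/s, so peak time T_p = π/ω_d = 0.634 s.

T_p = 0.634 s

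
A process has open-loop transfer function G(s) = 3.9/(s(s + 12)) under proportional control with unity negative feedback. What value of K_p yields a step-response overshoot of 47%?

K_p = 169

From %OS = 100·exp(−πζ/√(1−ζ²)) = 47%, ζ = −ln(0.47)/√(π²+ln²(0.47)) = 0.2337.
Characteristic equation s² + 12s + 3.9K_p = 0 gives ζ = 12/(2√(3.9K_p)).
Setting ζ = 0.2337: √(3.9K_p) = 12/(2·0.2337) = 25.68, so K_p = 659.3/3.9 = 169.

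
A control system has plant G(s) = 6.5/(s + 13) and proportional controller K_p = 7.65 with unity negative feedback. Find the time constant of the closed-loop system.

τ = 0.0159 s

Closed-loop transfer function: T(s) = K_p·G(s)/(1 + K_p·G(s)) = 49.73/(s + 13 + 49.73) = 49.73/(s + 62.73).
Time constant τ = 1/62.73 = 0.0159 s.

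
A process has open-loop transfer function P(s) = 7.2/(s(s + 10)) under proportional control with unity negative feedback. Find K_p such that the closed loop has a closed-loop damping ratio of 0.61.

K_p = 9.33

Closed-loop characteristic equation: s² + 10s + K_p·7.2 = 0.
So ω_n = √(7.2K_p) and 2ζω_n = 10, giving ζ = 10/(2√(7.2K_p)).
Setting ζ = 0.61: √(7.2K_p) = 10/(2·0.61) = 8.197, so K_p = 67.19/7.2 = 9.33.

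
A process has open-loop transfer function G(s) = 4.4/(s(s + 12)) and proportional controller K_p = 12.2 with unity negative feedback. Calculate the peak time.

The closed-loop denominator s² + 12s + 53.68 gives ω_n = √53.68 = 7.327 and ζ = 12/(2ω_n) = 0.8189.
Damped frequency ω_d = ω_n√(1−ζ²) = 4.205 rad/s, so peak time T_p = π/ω_d = 0.747 s.

T_p = 0.747 s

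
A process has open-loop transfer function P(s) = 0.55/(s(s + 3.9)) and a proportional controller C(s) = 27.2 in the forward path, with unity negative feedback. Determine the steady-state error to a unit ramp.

0.261

The loop has one pole at the origin (type 1). Velocity error constant K_v = lim_{s→0} s·C(s)P(s) = 27.2·0.55/3.9 = 3.836.
Steady-state error to a unit ramp: e_ss = 1/K_v = 0.261.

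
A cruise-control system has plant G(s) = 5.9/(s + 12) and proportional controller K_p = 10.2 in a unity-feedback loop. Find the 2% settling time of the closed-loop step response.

T_s ≈ 0.0554 s

Closed-loop transfer function: T(s) = K_p·G(s)/(1 + K_p·G(s)) = 60.18/(s + 12 + 60.18) = 60.18/(s + 72.18).
Time constant τ = 1/72.18 = 0.01385 s, so the 2% settling time is about 4τ = 0.0554 s.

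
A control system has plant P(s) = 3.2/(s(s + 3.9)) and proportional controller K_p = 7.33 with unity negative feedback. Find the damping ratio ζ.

With unity feedback the closed-loop characteristic equation is s² + 3.9s + 7.33·3.2 = s² + 3.9s + 23.46 = 0.
So ω_n² = 23.46 ⇒ ω_n = 4.843 rad/s, and ζ = 3.9/(2ω_n) = 0.403.

ζ = 0.403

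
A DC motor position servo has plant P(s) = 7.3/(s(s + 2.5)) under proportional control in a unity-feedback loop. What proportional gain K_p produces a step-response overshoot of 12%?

K_p = 0.684

From %OS = 100·exp(−πζ/√(1−ζ²)) = 12%, ζ = −ln(0.12)/√(π²+ln²(0.12)) = 0.5594.
Characteristic equation s² + 2.5s + 7.3K_p = 0 gives ζ = 2.5/(2√(7.3K_p)).
Setting ζ = 0.5594: √(7.3K_p) = 2.5/(2·0.5594) = 2.234, so K_p = 4.993/7.3 = 0.684.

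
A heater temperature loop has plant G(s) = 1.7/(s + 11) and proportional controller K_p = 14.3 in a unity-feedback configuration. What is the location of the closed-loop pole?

Closed-loop transfer function: T(s) = K_p·G(s)/(1 + K_p·G(s)) = 24.31/(s + 11 + 24.31) = 24.31/(s + 35.31).
The closed-loop pole is at s = −35.31.

s = -35.31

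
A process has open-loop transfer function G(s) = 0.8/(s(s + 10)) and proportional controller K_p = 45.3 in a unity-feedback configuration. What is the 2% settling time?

T_s ≈ 0.8 s

From 1 + K_pG(s) = 0: s² + 10s + 36.24 = 0 ⇒ ω_n = 6.02, ζ = 0.8306.
2% settling time T_s ≈ 4/(ζω_n) = 4/5 = 0.8 s.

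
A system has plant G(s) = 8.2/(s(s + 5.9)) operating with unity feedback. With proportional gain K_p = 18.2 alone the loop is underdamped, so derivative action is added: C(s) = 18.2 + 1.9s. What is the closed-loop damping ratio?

Forward path: (18.2 + 1.9s)·8.2/(s(s+5.9)). The closed-loop characteristic equation is s² + (5.9 + 8.2·1.9)s + 8.2·18.2 = 0.
That is s² + 21.48s + 149.2 = 0, so ω_n = 12.22 rad/s and ζ = 21.48/(2·12.22) = 0.8791.

ζ = 0.879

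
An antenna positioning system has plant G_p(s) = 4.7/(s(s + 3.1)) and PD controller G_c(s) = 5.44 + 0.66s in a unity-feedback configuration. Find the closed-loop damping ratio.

ζ = 0.613

Forward path: (5.44 + 0.66s)·4.7/(s(s+3.1)). The closed-loop characteristic equation is s² + (3.1 + 4.7·0.66)s + 4.7·5.44 = 0.
That is s² + 6.202s + 25.57 = 0, so ω_n = 5.056 rad/s and ζ = 6.202/(2·5.056) = 0.6133.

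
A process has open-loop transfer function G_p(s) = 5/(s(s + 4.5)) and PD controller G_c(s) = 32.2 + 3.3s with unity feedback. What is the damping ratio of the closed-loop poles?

ζ = 0.828

Forward path: (32.2 + 3.3s)·5/(s(s+4.5)). The closed-loop characteristic equation is s² + (4.5 + 5·3.3)s + 5·32.2 = 0.
That is s² + 21s + 161 = 0, so ω_n = 12.69 rad/s and ζ = 21/(2·12.69) = 0.8275.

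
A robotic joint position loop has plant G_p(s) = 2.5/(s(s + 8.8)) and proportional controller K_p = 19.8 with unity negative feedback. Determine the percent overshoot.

8.06%

The closed-loop denominator s² + 8.8s + 49.5 gives ω_n = √49.5 = 7.036 and ζ = 8.8/(2ω_n) = 0.6254.
%OS = 100·exp(−πζ/√(1−ζ²)) = 100·exp(−π·0.6254/√0.6089) = 8.06%.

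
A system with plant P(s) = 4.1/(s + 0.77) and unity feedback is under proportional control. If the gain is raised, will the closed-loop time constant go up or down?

Closed-loop pole is at s = −(0.77+K_p·4.1); larger K_p moves it further left, so τ = 1/(0.77+K_p·4.1) decreases.

decrease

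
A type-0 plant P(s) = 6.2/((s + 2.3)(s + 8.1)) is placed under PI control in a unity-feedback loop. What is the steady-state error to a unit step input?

0

The PI controller's integrator makes the forward path type 1, so e_ss to a step is zero.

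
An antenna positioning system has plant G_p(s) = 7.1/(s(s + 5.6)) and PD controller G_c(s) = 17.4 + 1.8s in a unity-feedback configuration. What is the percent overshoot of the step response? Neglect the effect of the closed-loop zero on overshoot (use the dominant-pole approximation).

Forward path: (17.4 + 1.8s)·7.1/(s(s+5.6)). The closed-loop characteristic equation is s² + (5.6 + 7.1·1.8)s + 7.1·17.4 = 0.
That is s² + 18.38s + 123.5 = 0, so ω_n = 11.11 rad/s and ζ = 18.38/(2·11.11) = 0.8268.
%OS = 100·exp(−πζ/√(1−ζ²)) = 0.987%.

0.987%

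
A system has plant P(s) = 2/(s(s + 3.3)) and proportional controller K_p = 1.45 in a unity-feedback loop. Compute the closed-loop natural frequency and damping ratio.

ω_n = 1.7 rad/s, ζ = 0.969

The closed-loop denominator is s(s+3.3) + 1.45·2 = s² + 3.3s + 2.9.
So ω_n² = 2.9 ⇒ ω_n = 1.703 rad/s, and ζ = 3.3/(2ω_n) = 0.969.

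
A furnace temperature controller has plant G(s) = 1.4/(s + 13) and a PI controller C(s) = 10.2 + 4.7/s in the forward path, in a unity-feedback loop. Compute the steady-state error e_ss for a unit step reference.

0

The open loop C(s)G(s) has a pole at the origin (type 1), so the static position error constant is infinite and e_ss = 1/(1+∞) = 0.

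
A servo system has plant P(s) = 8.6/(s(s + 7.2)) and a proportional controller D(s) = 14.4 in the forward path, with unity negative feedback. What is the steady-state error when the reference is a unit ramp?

0.0581

The loop has one pole at the origin (type 1). Velocity error constant K_v = lim_{s→0} s·D(s)P(s) = 14.4·8.6/7.2 = 17.2.
Steady-state error to a unit ramp: e_ss = 1/K_v = 0.0581.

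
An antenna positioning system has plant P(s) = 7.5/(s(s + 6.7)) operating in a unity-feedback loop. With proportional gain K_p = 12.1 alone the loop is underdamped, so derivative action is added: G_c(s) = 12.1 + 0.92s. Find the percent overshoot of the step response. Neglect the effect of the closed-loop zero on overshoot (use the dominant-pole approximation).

Forward path: (12.1 + 0.92s)·7.5/(s(s+6.7)). The closed-loop characteristic equation is s² + (6.7 + 7.5·0.92)s + 7.5·12.1 = 0.
That is s² + 13.6s + 90.75 = 0, so ω_n = 9.526 rad/s and ζ = 13.6/(2·9.526) = 0.7138.
%OS = 100·exp(−πζ/√(1−ζ²)) = 4.07%.

4.07%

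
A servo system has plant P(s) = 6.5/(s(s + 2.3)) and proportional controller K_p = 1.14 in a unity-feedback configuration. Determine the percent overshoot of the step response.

The closed-loop denominator s² + 2.3s + 7.41 gives ω_n = √7.41 = 2.722 and ζ = 2.3/(2ω_n) = 0.4225.
%OS = 100·exp(−πζ/√(1−ζ²)) = 100·exp(−π·0.4225/√0.8215) = 23.1%.

23.1%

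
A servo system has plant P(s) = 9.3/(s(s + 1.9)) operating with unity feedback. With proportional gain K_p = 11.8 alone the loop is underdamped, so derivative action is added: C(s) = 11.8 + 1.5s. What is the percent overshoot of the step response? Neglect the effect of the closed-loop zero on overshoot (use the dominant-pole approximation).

Forward path: (11.8 + 1.5s)·9.3/(s(s+1.9)). The closed-loop characteristic equation is s² + (1.9 + 9.3·1.5)s + 9.3·11.8 = 0.
That is s² + 15.85s + 109.7 = 0, so ω_n = 10.48 rad/s and ζ = 15.85/(2·10.48) = 0.7565.
%OS = 100·exp(−πζ/√(1−ζ²)) = 2.64%.

2.64%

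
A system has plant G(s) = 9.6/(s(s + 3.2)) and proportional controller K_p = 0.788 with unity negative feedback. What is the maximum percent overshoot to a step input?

From 1 + K_pG(s) = 0: s² + 3.2s + 7.565 = 0 ⇒ ω_n = 2.75, ζ = 0.5817.
%OS = 100·exp(−πζ/√(1−ζ²)) = 100·exp(−π·0.5817/√0.6616) = 10.6%.

10.6%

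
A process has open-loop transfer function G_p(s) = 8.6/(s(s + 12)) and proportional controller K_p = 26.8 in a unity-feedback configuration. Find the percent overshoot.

25.9%

The closed-loop denominator s² + 12s + 230.5 gives ω_n = √230.5 = 15.18 and ζ = 12/(2ω_n) = 0.3952.
%OS = 100·exp(−πζ/√(1−ζ²)) = 100·exp(−π·0.3952/√0.8438) = 25.9%.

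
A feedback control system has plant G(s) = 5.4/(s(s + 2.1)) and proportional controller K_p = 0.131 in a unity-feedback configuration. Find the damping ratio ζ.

With unity feedback the closed-loop characteristic equation is s² + 2.1s + 0.131·5.4 = s² + 2.1s + 0.7074 = 0.
Matching s² + 2ζω_n s + ω_n²: ω_n = √0.7074 = 0.8411 rad/s and 2ζω_n = 2.1, so ζ = 2.1/(2·0.8411) = 1.25.

ζ = 1.25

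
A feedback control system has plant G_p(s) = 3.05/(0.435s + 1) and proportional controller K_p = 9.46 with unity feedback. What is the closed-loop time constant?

τ = 0.0146 s

Closed loop: T(s) = K_p·G_p/(1+K_p·G_p) = 28.85/(0.435s + 1 + 28.85), with pole at s = −(1 + 28.85)/0.435 = −68.63.
Closed-loop time constant τ = 1/68.63 = 0.0146 s.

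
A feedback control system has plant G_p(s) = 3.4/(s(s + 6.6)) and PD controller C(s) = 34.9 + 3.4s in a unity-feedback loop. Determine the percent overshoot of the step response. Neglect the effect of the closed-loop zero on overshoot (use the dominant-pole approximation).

0.874%

Forward path: (34.9 + 3.4s)·3.4/(s(s+6.6)). The closed-loop characteristic equation is s² + (6.6 + 3.4·3.4)s + 3.4·34.9 = 0.
That is s² + 18.16s + 118.7 = 0, so ω_n = 10.89 rad/s and ζ = 18.16/(2·10.89) = 0.8336.
%OS = 100·exp(−πζ/√(1−ζ²)) = 0.874%.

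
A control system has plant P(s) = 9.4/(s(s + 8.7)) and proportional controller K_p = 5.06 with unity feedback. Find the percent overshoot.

The closed-loop denominator s² + 8.7s + 47.56 gives ω_n = √47.56 = 6.897 and ζ = 8.7/(2ω_n) = 0.6307.
%OS = 100·exp(−πζ/√(1−ζ²)) = 100·exp(−π·0.6307/√0.6022) = 7.78%.

7.78%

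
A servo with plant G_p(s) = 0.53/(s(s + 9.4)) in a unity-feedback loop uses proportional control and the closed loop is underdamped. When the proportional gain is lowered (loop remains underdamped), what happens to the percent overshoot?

ζ = 9.4/(2√(0.53K_p)) rises as K_p falls; higher damping means less overshoot.

decrease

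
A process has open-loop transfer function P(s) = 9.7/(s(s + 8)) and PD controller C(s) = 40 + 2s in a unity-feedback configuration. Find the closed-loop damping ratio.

Forward path: (40 + 2s)·9.7/(s(s+8)). The closed-loop characteristic equation is s² + (8 + 9.7·2)s + 9.7·40 = 0.
That is s² + 27.4s + 388 = 0, so ω_n = 19.7 rad/s and ζ = 27.4/(2·19.7) = 0.6955.

ζ = 0.696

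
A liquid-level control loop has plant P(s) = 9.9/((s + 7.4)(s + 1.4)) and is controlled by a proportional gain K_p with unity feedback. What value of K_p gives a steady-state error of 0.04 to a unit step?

K_p = 25.1

The loop is type 0, so e_ss(step) = 1/(1 + K_pos) with K_pos = K_p·P(0).
P(0) = 0.9556. Require 1/(1 + K_p·0.9556) = 0.04, so 1 + 0.9556·K_p = 25.
K_p = (25 − 1)/0.9556 = 25.1.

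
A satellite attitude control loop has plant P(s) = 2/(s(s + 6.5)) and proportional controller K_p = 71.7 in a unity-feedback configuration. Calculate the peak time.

T_p = 0.273 s

The closed-loop denominator s² + 6.5s + 143.4 gives ω_n = √143.4 = 11.97 and ζ = 6.5/(2ω_n) = 0.2714.
Damped frequency ω_d = ω_n√(1−ζ²) = 11.53 rad/s, so peak time T_p = π/ω_d = 0.273 s.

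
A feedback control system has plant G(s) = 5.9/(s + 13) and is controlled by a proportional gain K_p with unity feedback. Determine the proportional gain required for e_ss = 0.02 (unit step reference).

For a type-0 loop with proportional control, e_ss = 1/(1 + K_p·G(0)).
G(0) = 0.4538. Require 1/(1 + K_p·0.4538) = 0.02, so 1 + 0.4538·K_p = 50.
K_p = (50 − 1)/0.4538 = 108.

K_p = 108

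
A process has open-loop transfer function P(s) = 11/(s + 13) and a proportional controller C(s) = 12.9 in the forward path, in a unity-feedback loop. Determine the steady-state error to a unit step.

The loop is type 0. Static position error constant K_pos = C(0)·P(0) = 12.9·0.8462 = 10.92.
Steady-state error to a unit step: e_ss = 1/(1+K_pos) = 1/11.92 = 0.0839.

0.0839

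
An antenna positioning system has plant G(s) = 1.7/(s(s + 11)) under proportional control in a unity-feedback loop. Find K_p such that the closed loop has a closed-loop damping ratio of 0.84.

K_p = 25.2

Closed-loop characteristic equation: s² + 11s + K_p·1.7 = 0.
So ω_n = √(1.7K_p) and 2ζω_n = 11, giving ζ = 11/(2√(1.7K_p)).
Setting ζ = 0.84: √(1.7K_p) = 11/(2·0.84) = 6.548, so K_p = 42.87/1.7 = 25.2.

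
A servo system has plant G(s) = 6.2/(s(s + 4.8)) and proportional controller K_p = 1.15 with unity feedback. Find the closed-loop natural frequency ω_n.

ω_n = 2.67 rad/s

With unity feedback the closed-loop characteristic equation is s² + 4.8s + 1.15·6.2 = s² + 4.8s + 7.13 = 0.
Matching s² + 2ζω_n s + ω_n²: ω_n = √7.13 = 2.67 rad/s and 2ζω_n = 4.8, so ζ = 4.8/(2·2.67) = 0.899.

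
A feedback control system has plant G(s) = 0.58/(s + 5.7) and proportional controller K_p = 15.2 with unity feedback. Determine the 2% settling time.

Closed-loop transfer function: T(s) = K_p·G(s)/(1 + K_p·G(s)) = 8.816/(s + 5.7 + 8.816) = 8.816/(s + 14.52).
Time constant τ = 1/14.52 = 0.06889 s, so the 2% settling time is about 4τ = 0.276 s.

T_s ≈ 0.276 s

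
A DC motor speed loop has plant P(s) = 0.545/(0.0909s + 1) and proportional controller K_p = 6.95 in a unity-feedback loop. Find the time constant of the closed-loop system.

τ = 0.019 s

Closed loop: T(s) = K_p·P/(1+K_p·P) = 3.788/(0.0909s + 1 + 3.788), with pole at s = −(1 + 3.788)/0.0909 = −52.67.
Closed-loop time constant τ = 1/52.67 = 0.019 s.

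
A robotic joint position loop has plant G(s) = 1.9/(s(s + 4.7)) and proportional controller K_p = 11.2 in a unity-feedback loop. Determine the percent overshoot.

From 1 + K_pG(s) = 0: s² + 4.7s + 21.28 = 0 ⇒ ω_n = 4.613, ζ = 0.5094.
%OS = 100·exp(−πζ/√(1−ζ²)) = 100·exp(−π·0.5094/√0.7405) = 15.6%.

15.6%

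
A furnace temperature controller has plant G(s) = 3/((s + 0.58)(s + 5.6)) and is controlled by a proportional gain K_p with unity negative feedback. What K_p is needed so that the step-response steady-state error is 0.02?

Steady-state error for a unit step on this type-0 loop is 1/(1 + K_p·G(0)).
G(0) = 0.9236. Require 1/(1 + K_p·0.9236) = 0.02, so 1 + 0.9236·K_p = 50.
K_p = (50 − 1)/0.9236 = 53.1.

K_p = 53.1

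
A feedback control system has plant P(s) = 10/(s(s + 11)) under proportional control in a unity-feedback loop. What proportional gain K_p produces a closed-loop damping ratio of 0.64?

K_p = 7.39

Closed-loop characteristic equation: s² + 11s + K_p·10 = 0.
So ω_n = √(10K_p) and 2ζω_n = 11, giving ζ = 11/(2√(10K_p)).
Setting ζ = 0.64: √(10K_p) = 11/(2·0.64) = 8.594, so K_p = 73.85/10 = 7.39.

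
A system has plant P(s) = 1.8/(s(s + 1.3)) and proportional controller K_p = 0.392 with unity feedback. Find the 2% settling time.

T_s ≈ 6.15 s

From 1 + K_pP(s) = 0: s² + 1.3s + 0.7056 = 0 ⇒ ω_n = 0.84, ζ = 0.7738.
2% settling time T_s ≈ 4/(ζω_n) = 4/0.65 = 6.15 s.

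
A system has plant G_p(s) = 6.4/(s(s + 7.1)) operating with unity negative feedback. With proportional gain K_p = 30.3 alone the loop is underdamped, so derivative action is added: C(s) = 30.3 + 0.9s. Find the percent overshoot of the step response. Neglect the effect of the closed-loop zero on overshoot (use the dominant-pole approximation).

19.5%

Forward path: (30.3 + 0.9s)·6.4/(s(s+7.1)). The closed-loop characteristic equation is s² + (7.1 + 6.4·0.9)s + 6.4·30.3 = 0.
That is s² + 12.86s + 193.9 = 0, so ω_n = 13.93 rad/s and ζ = 12.86/(2·13.93) = 0.4617.
%OS = 100·exp(−πζ/√(1−ζ²)) = 19.5%.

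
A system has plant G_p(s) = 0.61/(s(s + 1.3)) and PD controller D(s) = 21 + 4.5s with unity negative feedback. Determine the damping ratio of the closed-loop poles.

Forward path: (21 + 4.5s)·0.61/(s(s+1.3)). The closed-loop characteristic equation is s² + (1.3 + 0.61·4.5)s + 0.61·21 = 0.
That is s² + 4.045s + 12.81 = 0, so ω_n = 3.579 rad/s and ζ = 4.045/(2·3.579) = 0.5651.

ζ = 0.565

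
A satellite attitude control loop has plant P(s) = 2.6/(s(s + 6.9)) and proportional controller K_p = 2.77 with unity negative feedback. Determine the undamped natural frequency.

1 + K_p·P(s) = 0 gives s² + 6.9s + 7.202 = 0.
Matching s² + 2ζω_n s + ω_n²: ω_n = √7.202 = 2.684 rad/s and 2ζω_n = 6.9, so ζ = 6.9/(2·2.684) = 1.29.

ω_n = 2.68 rad/s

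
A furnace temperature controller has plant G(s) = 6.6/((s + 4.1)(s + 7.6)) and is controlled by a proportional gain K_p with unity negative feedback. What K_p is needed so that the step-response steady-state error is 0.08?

K_p = 54.3

Steady-state error for a unit step on this type-0 loop is 1/(1 + K_p·G(0)).
G(0) = 0.2118. Require 1/(1 + K_p·0.2118) = 0.08, so 1 + 0.2118·K_p = 12.5.
K_p = (12.5 − 1)/0.2118 = 54.3.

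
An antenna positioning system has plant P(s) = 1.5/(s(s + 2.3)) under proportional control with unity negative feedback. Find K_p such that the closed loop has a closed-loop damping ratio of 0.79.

Closed-loop characteristic equation: s² + 2.3s + K_p·1.5 = 0.
So ω_n = √(1.5K_p) and 2ζω_n = 2.3, giving ζ = 2.3/(2√(1.5K_p)).
Setting ζ = 0.79: √(1.5K_p) = 2.3/(2·0.79) = 1.456, so K_p = 2.119/1.5 = 1.41.

K_p = 1.41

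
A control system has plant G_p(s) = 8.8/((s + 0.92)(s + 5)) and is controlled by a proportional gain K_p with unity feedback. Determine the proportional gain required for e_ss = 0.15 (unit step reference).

K_p = 2.96

Steady-state error for a unit step on this type-0 loop is 1/(1 + K_p·G_p(0)).
G_p(0) = 1.913. Require 1/(1 + K_p·1.913) = 0.15, so 1 + 1.913·K_p = 6.667.
K_p = (6.667 − 1)/1.913 = 2.96.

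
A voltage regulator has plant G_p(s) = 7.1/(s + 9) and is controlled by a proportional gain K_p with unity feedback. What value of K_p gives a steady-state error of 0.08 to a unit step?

K_p = 14.6

Steady-state error for a unit step on this type-0 loop is 1/(1 + K_p·G_p(0)).
G_p(0) = 0.7889. Require 1/(1 + K_p·0.7889) = 0.08, so 1 + 0.7889·K_p = 12.5.
K_p = (12.5 − 1)/0.7889 = 14.6.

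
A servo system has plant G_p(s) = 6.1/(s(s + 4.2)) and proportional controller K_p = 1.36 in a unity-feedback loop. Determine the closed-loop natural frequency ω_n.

ω_n = 2.88 rad/s

1 + K_p·G_p(s) = 0 gives s² + 4.2s + 8.296 = 0.
So ω_n² = 8.296 ⇒ ω_n = 2.88 rad/s, and ζ = 4.2/(2ω_n) = 0.729.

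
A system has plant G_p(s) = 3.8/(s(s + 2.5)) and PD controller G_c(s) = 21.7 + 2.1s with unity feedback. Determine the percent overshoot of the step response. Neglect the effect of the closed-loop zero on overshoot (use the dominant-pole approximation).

10.9%

Forward path: (21.7 + 2.1s)·3.8/(s(s+2.5)). The closed-loop characteristic equation is s² + (2.5 + 3.8·2.1)s + 3.8·21.7 = 0.
That is s² + 10.48s + 82.46 = 0, so ω_n = 9.081 rad/s and ζ = 10.48/(2·9.081) = 0.577.
%OS = 100·exp(−πζ/√(1−ζ²)) = 10.9%.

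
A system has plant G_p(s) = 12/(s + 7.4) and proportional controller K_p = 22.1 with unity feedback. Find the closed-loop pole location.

Closed-loop transfer function: T(s) = K_p·G_p(s)/(1 + K_p·G_p(s)) = 265.2/(s + 7.4 + 265.2) = 265.2/(s + 272.6).
The closed-loop pole is at s = −272.6.

s = -272.6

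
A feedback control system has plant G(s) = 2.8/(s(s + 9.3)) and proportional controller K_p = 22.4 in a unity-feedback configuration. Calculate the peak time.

Closed-loop characteristic equation: s² + 9.3s + 62.72 = 0, so ω_n = 7.92 rad/s and ζ = 9.3/(2·7.92) = 0.5872.
Damped frequency ω_d = ω_n√(1−ζ²) = 6.411 rad/s, so peak time T_p = π/ω_d = 0.49 s.

T_p = 0.49 s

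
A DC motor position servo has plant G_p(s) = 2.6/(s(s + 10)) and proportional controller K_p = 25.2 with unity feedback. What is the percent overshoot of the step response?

The closed-loop denominator s² + 10s + 65.52 gives ω_n = √65.52 = 8.094 and ζ = 10/(2ω_n) = 0.6177.
%OS = 100·exp(−πζ/√(1−ζ²)) = 100·exp(−π·0.6177/√0.6184) = 8.48%.

8.48%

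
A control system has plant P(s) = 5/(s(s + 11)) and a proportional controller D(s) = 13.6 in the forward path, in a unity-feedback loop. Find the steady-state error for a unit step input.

The open loop D(s)P(s) has a pole at the origin (type 1), so the static position error constant is infinite and e_ss = 1/(1+∞) = 0.

0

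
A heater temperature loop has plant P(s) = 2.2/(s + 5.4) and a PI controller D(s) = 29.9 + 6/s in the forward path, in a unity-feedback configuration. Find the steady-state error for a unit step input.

0

The open loop D(s)P(s) has a pole at the origin (type 1), so the static position error constant is infinite and e_ss = 1/(1+∞) = 0.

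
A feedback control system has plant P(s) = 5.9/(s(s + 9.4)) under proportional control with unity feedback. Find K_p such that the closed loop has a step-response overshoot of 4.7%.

K_p = 7.7

From %OS = 100·exp(−πζ/√(1−ζ²)) = 4.7%, ζ = −ln(0.047)/√(π²+ln²(0.047)) = 0.6975.
Characteristic equation s² + 9.4s + 5.9K_p = 0 gives ζ = 9.4/(2√(5.9K_p)).
Setting ζ = 0.6975: √(5.9K_p) = 9.4/(2·0.6975) = 6.739, so K_p = 45.41/5.9 = 7.7.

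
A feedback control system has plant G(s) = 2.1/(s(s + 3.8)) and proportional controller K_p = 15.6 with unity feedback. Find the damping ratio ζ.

ζ = 0.332

With unity feedback the closed-loop characteristic equation is s² + 3.8s + 15.6·2.1 = s² + 3.8s + 32.76 = 0.
Matching s² + 2ζω_n s + ω_n²: ω_n = √32.76 = 5.724 rad/s and 2ζω_n = 3.8, so ζ = 3.8/(2·5.724) = 0.332.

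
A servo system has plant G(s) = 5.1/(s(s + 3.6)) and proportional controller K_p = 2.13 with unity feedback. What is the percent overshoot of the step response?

12.9%

Closed-loop characteristic equation: s² + 3.6s + 10.86 = 0, so ω_n = 3.296 rad/s and ζ = 3.6/(2·3.296) = 0.5461.
%OS = 100·exp(−πζ/√(1−ζ²)) = 100·exp(−π·0.5461/√0.7017) = 12.9%.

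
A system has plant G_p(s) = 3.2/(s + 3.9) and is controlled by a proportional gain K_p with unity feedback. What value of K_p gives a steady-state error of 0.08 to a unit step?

The loop is type 0, so e_ss(step) = 1/(1 + K_pos) with K_pos = K_p·G_p(0).
G_p(0) = 0.8205. Require 1/(1 + K_p·0.8205) = 0.08, so 1 + 0.8205·K_p = 12.5.
K_p = (12.5 − 1)/0.8205 = 14.

K_p = 14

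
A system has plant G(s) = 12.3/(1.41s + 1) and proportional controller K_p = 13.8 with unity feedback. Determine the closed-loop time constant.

Closed loop: T(s) = K_p·G/(1+K_p·G) = 169.7/(1.41s + 1 + 169.7), with pole at s = −(1 + 169.7)/1.41 = −121.1.
Closed-loop time constant τ = 1/121.1 = 0.00826 s.

τ = 0.00826 s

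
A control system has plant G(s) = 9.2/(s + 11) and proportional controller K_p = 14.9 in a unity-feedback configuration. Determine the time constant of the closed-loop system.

Closed-loop transfer function: T(s) = K_p·G(s)/(1 + K_p·G(s)) = 137.1/(s + 11 + 137.1) = 137.1/(s + 148.1).
Time constant τ = 1/148.1 = 0.00675 s.

τ = 0.00675 s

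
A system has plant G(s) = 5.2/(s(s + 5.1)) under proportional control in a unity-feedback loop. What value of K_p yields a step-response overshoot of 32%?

K_p = 10.8

From %OS = 100·exp(−πζ/√(1−ζ²)) = 32%, ζ = −ln(0.32)/√(π²+ln²(0.32)) = 0.341.
Characteristic equation s² + 5.1s + 5.2K_p = 0 gives ζ = 5.1/(2√(5.2K_p)).
Setting ζ = 0.341: √(5.2K_p) = 5.1/(2·0.341) = 7.479, so K_p = 55.93/5.2 = 10.8.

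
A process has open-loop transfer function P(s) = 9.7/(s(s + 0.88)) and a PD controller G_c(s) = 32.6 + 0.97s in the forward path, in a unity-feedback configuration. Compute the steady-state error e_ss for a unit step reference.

The open loop G_c(s)P(s) has a pole at the origin (type 1), so the static position error constant is infinite and e_ss = 1/(1+∞) = 0.

0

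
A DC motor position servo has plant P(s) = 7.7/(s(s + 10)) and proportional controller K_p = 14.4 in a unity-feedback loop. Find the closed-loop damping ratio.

With unity feedback the closed-loop characteristic equation is s² + 10s + 14.4·7.7 = s² + 10s + 110.9 = 0.
So ω_n² = 110.9 ⇒ ω_n = 10.53 rad/s, and ζ = 10/(2ω_n) = 0.475.

ζ = 0.475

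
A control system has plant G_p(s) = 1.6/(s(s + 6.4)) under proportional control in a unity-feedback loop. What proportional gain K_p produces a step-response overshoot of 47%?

From %OS = 100·exp(−πζ/√(1−ζ²)) = 47%, ζ = −ln(0.47)/√(π²+ln²(0.47)) = 0.2337.
Characteristic equation s² + 6.4s + 1.6K_p = 0 gives ζ = 6.4/(2√(1.6K_p)).
Setting ζ = 0.2337: √(1.6K_p) = 6.4/(2·0.2337) = 13.69, so K_p = 187.5/1.6 = 117.

K_p = 117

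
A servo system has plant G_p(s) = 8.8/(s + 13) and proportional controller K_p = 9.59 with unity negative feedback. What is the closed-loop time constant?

τ = 0.0103 s

Closed-loop transfer function: T(s) = K_p·G_p(s)/(1 + K_p·G_p(s)) = 84.39/(s + 13 + 84.39) = 84.39/(s + 97.39).
Time constant τ = 1/97.39 = 0.0103 s.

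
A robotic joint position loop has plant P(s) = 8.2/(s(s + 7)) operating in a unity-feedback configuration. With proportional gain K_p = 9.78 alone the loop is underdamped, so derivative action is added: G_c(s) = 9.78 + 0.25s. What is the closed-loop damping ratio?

Forward path: (9.78 + 0.25s)·8.2/(s(s+7)). The closed-loop characteristic equation is s² + (7 + 8.2·0.25)s + 8.2·9.78 = 0.
That is s² + 9.05s + 80.2 = 0, so ω_n = 8.955 rad/s and ζ = 9.05/(2·8.955) = 0.5053.

ζ = 0.505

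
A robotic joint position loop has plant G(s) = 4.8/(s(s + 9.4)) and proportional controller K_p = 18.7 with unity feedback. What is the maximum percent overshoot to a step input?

Closed-loop characteristic equation: s² + 9.4s + 89.76 = 0, so ω_n = 9.474 rad/s and ζ = 9.4/(2·9.474) = 0.4961.
%OS = 100·exp(−πζ/√(1−ζ²)) = 100·exp(−π·0.4961/√0.7539) = 16.6%.

16.6%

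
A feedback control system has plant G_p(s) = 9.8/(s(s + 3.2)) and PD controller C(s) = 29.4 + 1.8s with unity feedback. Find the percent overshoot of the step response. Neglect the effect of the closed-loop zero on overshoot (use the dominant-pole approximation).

Forward path: (29.4 + 1.8s)·9.8/(s(s+3.2)). The closed-loop characteristic equation is s² + (3.2 + 9.8·1.8)s + 9.8·29.4 = 0.
That is s² + 20.84s + 288.1 = 0, so ω_n = 16.97 rad/s and ζ = 20.84/(2·16.97) = 0.6139.
%OS = 100·exp(−πζ/√(1−ζ²)) = 8.69%.

8.69%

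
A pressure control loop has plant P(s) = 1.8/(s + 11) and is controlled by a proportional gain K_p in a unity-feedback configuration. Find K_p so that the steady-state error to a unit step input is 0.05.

K_p = 116

For a type-0 loop with proportional control, e_ss = 1/(1 + K_p·P(0)).
P(0) = 0.1636. Require 1/(1 + K_p·0.1636) = 0.05, so 1 + 0.1636·K_p = 20.
K_p = (20 − 1)/0.1636 = 116.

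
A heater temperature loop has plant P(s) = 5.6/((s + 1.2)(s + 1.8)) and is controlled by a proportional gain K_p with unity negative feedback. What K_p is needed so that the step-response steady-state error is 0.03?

K_p = 12.5

Steady-state error for a unit step on this type-0 loop is 1/(1 + K_p·P(0)).
P(0) = 2.593. Require 1/(1 + K_p·2.593) = 0.03, so 1 + 2.593·K_p = 33.33.
K_p = (33.33 − 1)/2.593 = 12.5.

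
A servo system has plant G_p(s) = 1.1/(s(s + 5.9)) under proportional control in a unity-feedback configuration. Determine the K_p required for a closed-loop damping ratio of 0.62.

Closed-loop characteristic equation: s² + 5.9s + K_p·1.1 = 0.
So ω_n = √(1.1K_p) and 2ζω_n = 5.9, giving ζ = 5.9/(2√(1.1K_p)).
Setting ζ = 0.62: √(1.1K_p) = 5.9/(2·0.62) = 4.758, so K_p = 22.64/1.1 = 20.6.

K_p = 20.6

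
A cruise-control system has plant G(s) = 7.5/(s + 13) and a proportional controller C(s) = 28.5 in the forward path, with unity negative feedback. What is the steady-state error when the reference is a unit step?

0.0573

The loop is type 0. Static position error constant K_pos = C(0)·G(0) = 28.5·0.5769 = 16.44.
Steady-state error to a unit step: e_ss = 1/(1+K_pos) = 1/17.44 = 0.0573.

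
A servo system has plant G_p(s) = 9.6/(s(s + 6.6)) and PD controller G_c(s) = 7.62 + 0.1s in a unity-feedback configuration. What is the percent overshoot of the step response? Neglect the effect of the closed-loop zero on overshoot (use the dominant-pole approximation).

Forward path: (7.62 + 0.1s)·9.6/(s(s+6.6)). The closed-loop characteristic equation is s² + (6.6 + 9.6·0.1)s + 9.6·7.62 = 0.
That is s² + 7.56s + 73.15 = 0, so ω_n = 8.553 rad/s and ζ = 7.56/(2·8.553) = 0.442.
%OS = 100·exp(−πζ/√(1−ζ²)) = 21.3%.

21.3%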